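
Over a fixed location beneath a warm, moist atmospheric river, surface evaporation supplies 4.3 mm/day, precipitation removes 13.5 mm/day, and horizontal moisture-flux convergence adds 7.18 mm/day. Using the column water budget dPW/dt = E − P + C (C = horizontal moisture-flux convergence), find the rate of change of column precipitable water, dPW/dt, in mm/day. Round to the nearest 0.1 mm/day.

dPW/dt ≈ -2.0 mm/day

dPW/dt = E − P + C = 4.3 − 13.5 + (7.18) = -2.0 mm/day.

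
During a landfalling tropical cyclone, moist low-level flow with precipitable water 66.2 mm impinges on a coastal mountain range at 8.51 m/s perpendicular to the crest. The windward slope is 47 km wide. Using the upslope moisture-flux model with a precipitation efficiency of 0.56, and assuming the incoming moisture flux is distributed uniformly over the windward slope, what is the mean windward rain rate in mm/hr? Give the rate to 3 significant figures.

R ≈ 24.2 mm/hr

Incoming column moisture flux per unit ridge length: F = V × PW = 8.51 × 66.2 = 563.362 mm·m/s.
Spread over the 47 km slope with efficiency ε = 0.56: R = ε·F/W = 0.56 × 563.362 / 47000 m = 6.712e-03 mm/s.
R = 6.712e-03 × 3600 = 24.2 mm/hr.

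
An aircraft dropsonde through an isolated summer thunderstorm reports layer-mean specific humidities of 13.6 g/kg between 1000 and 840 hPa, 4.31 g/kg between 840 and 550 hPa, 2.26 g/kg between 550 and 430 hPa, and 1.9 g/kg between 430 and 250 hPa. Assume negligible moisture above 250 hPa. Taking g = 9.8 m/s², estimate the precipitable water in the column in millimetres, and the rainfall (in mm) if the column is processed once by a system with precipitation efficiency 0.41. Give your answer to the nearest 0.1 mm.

PW ≈ 41.2 mm; rainfall ≈ 16.9 mm

Precipitable water is the column-integrated vapour mass per unit area: PW = (1/g) Σ q̄ Δp, with q in kg/kg and Δp in Pa (1 kg/m² of water = 1 mm).
Layer 1000–840 hPa: Δp = 160 hPa = 16000 Pa, q̄ = 0.0136 kg/kg → 0.0136 × 16000 / 9.8 = 22.20 mm
Layer 840–550 hPa: Δp = 290 hPa = 29000 Pa, q̄ = 0.00431 kg/kg → 0.00431 × 29000 / 9.8 = 12.75 mm
Layer 550–430 hPa: Δp = 120 hPa = 12000 Pa, q̄ = 0.00226 kg/kg → 0.00226 × 12000 / 9.8 = 2.77 mm
Layer 430–250 hPa: Δp = 180 hPa = 18000 Pa, q̄ = 0.0019 kg/kg → 0.0019 × 18000 / 9.8 = 3.49 mm
PW = 22.20 + 12.75 + 2.77 + 3.49 = 41.21 ≈ 41.2 mm.
Rainfall = ε × PW = 0.41 × 41.2 = 16.9 mm.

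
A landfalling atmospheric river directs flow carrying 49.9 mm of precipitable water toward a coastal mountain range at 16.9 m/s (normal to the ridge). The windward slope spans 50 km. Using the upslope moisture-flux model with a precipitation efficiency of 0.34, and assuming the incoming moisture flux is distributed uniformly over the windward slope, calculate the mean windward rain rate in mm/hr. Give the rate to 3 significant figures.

Incoming column moisture flux per unit ridge length: F = V × PW = 16.9 × 49.9 = 843.31 mm·m/s.
Spread over the 50 km slope with efficiency ε = 0.34: R = ε·F/W = 0.34 × 843.31 / 50000 m = 5.735e-03 mm/s.
R = 5.735e-03 × 3600 = 20.6 mm/hr.

R ≈ 20.6 mm/hr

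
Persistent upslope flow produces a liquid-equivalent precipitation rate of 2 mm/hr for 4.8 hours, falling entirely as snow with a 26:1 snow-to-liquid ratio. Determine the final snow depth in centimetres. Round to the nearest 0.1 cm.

Liquid-equivalent depth = 2 × 4.8 = 9.6 mm.
Snow depth = 9.6 mm × 26 = 249.6 mm = 25.0 cm.

snow depth ≈ 25.0 cm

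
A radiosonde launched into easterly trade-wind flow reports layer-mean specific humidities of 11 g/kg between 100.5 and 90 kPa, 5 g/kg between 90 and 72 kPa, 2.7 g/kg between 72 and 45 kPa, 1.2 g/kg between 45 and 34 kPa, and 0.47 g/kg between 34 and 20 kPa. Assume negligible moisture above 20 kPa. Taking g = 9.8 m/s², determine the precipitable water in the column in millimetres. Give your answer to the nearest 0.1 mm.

Precipitable water is the column-integrated vapour mass per unit area: PW = (1/g) Σ q̄ Δp, with q in kg/kg and Δp in Pa (1 kg/m² of water = 1 mm).
Layer 100.5–90 kPa: Δp = 105 hPa = 10500 Pa, q̄ = 0.011 kg/kg → 0.011 × 10500 / 9.8 = 11.79 mm
Layer 90–72 kPa: Δp = 180 hPa = 18000 Pa, q̄ = 0.005 kg/kg → 0.005 × 18000 / 9.8 = 9.18 mm
Layer 72–45 kPa: Δp = 270 hPa = 27000 Pa, q̄ = 0.0027 kg/kg → 0.0027 × 27000 / 9.8 = 7.44 mm
Layer 45–34 kPa: Δp = 110 hPa = 11000 Pa, q̄ = 0.0012 kg/kg → 0.0012 × 11000 / 9.8 = 1.35 mm
Layer 34–20 kPa: Δp = 140 hPa = 14000 Pa, q̄ = 0.00047 kg/kg → 0.00047 × 14000 / 9.8 = 0.67 mm
PW = 11.79 + 9.18 + 7.44 + 1.35 + 0.67 = 30.43 ≈ 30.4 mm.

PW ≈ 30.4 mm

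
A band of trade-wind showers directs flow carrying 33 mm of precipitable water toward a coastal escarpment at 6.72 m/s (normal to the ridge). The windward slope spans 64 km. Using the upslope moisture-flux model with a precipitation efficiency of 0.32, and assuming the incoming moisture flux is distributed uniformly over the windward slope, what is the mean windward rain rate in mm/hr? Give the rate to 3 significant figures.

R ≈ 3.99 mm/hr

Incoming column moisture flux per unit ridge length: F = V × PW = 6.72 × 33 = 221.76 mm·m/s.
Spread over the 64 km slope with efficiency ε = 0.32: R = ε·F/W = 0.32 × 221.76 / 64000 m = 1.109e-03 mm/s.
R = 1.109e-03 × 3600 = 3.99 mm/hr.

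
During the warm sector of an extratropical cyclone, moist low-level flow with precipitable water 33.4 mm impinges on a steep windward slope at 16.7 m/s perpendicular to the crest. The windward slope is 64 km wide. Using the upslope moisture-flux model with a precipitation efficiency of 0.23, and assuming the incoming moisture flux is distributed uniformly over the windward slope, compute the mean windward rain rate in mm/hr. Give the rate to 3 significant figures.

Incoming column moisture flux per unit ridge length: F = V × PW = 16.7 × 33.4 = 557.78 mm·m/s.
Spread over the 64 km slope with efficiency ε = 0.23: R = ε·F/W = 0.23 × 557.78 / 64000 m = 2.005e-03 mm/s.
R = 2.005e-03 × 3600 = 7.22 mm/hr.

R ≈ 7.22 mm/hr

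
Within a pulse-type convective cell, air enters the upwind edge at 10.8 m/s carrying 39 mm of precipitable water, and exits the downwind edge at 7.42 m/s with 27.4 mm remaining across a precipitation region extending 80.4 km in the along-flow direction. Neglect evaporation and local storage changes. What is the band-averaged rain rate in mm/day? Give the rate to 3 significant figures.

R ≈ 234 mm/day

Column moisture flux per unit crosswind length is F = V × PW.
Inflow: F_in = 10.8 × 39 = 421.2 mm·m/s
Outflow: F_out = 7.42 × 27.4 = 203.308 mm·m/s
Steady-state rate R = (F_in − F_out)/L = (421.2 − 203.308) / 80400 m = 2.710e-03 mm/s.
R = 2.710e-03 × 3600 × 24 = 234 mm/day.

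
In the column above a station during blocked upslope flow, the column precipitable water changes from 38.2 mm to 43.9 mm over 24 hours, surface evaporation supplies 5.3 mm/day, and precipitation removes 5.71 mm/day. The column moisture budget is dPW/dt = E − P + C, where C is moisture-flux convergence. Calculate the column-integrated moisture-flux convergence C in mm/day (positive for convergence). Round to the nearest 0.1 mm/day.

dPW/dt = (43.9 − 38.2) mm / (24/24 day) = +5.700 mm/day.
C = dPW/dt − E + P = (+5.700) − 5.3 + 5.71 = 6.1 mm/day.

C ≈ 6.1 mm/day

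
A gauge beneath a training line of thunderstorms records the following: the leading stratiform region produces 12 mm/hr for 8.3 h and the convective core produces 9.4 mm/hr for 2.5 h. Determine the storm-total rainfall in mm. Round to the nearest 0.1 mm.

total ≈ 123.1 mm

Total = Σ Rᵢ Δtᵢ = 12 × 8.3 + 9.4 × 2.5
      = 99.6 + 23.5 = 123.1 mm.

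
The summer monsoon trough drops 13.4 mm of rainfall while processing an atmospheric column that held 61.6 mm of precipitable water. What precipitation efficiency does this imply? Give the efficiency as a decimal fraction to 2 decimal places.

ε = rainfall / PW = 13.4 / 61.6 = 0.22.

ε ≈ 0.22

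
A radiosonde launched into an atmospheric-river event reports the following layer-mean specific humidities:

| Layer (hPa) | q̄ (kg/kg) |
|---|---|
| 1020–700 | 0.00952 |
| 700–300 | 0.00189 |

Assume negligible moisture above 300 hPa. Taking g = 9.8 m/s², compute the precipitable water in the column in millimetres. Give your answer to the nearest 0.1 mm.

Precipitable water is the column-integrated vapour mass per unit area: PW = (1/g) Σ q̄ Δp, with q in kg/kg and Δp in Pa (1 kg/m² of water = 1 mm).
Layer 1020–700 hPa: Δp = 320 hPa = 32000 Pa, q̄ = 0.00952 kg/kg → 0.00952 × 32000 / 9.8 = 31.09 mm
Layer 700–300 hPa: Δp = 400 hPa = 40000 Pa, q̄ = 0.00189 kg/kg → 0.00189 × 40000 / 9.8 = 7.71 mm
PW = 31.09 + 7.71 = 38.80 ≈ 38.8 mm.

PW ≈ 38.8 mm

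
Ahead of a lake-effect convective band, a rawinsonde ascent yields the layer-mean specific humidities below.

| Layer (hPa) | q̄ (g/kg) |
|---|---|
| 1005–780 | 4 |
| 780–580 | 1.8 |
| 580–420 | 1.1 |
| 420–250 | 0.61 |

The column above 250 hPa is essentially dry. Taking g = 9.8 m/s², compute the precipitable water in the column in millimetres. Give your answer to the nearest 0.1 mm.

Precipitable water is the column-integrated vapour mass per unit area: PW = (1/g) Σ q̄ Δp, with q in kg/kg and Δp in Pa (1 kg/m² of water = 1 mm).
Layer 1005–780 hPa: Δp = 225 hPa = 22500 Pa, q̄ = 0.004 kg/kg → 0.004 × 22500 / 9.8 = 9.18 mm
Layer 780–580 hPa: Δp = 200 hPa = 20000 Pa, q̄ = 0.0018 kg/kg → 0.0018 × 20000 / 9.8 = 3.67 mm
Layer 580–420 hPa: Δp = 160 hPa = 16000 Pa, q̄ = 0.0011 kg/kg → 0.0011 × 16000 / 9.8 = 1.80 mm
Layer 420–250 hPa: Δp = 170 hPa = 17000 Pa, q̄ = 0.00061 kg/kg → 0.00061 × 17000 / 9.8 = 1.06 mm
PW = 9.18 + 3.67 + 1.80 + 1.06 = 15.71 ≈ 15.7 mm.

PW ≈ 15.7 mm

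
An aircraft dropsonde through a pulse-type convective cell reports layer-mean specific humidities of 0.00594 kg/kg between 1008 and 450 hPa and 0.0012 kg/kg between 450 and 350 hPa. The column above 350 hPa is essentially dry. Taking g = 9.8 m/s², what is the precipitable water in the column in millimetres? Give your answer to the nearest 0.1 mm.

Precipitable water is the column-integrated vapour mass per unit area: PW = (1/g) Σ q̄ Δp, with q in kg/kg and Δp in Pa (1 kg/m² of water = 1 mm).
Layer 1008–450 hPa: Δp = 558 hPa = 55800 Pa, q̄ = 0.00594 kg/kg → 0.00594 × 55800 / 9.8 = 33.82 mm
Layer 450–350 hPa: Δp = 100 hPa = 10000 Pa, q̄ = 0.0012 kg/kg → 0.0012 × 10000 / 9.8 = 1.22 mm
PW = 33.82 + 1.22 = 35.04 ≈ 35.0 mm.

PW ≈ 35.0 mm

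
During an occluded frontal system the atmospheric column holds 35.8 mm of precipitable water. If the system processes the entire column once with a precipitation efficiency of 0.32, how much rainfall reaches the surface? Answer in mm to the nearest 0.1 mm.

rainfall ≈ 11.5 mm

Rainfall = ε × PW = 0.32 × 35.8 = 11.5 mm.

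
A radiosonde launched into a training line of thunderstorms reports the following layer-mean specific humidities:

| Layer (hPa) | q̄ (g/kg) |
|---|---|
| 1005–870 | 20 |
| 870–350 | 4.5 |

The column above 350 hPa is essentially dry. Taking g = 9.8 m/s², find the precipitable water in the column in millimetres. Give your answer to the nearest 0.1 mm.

PW ≈ 51.4 mm

Precipitable water is the column-integrated vapour mass per unit area: PW = (1/g) Σ q̄ Δp, with q in kg/kg and Δp in Pa (1 kg/m² of water = 1 mm).
Layer 1005–870 hPa: Δp = 135 hPa = 13500 Pa, q̄ = 0.02 kg/kg → 0.02 × 13500 / 9.8 = 27.55 mm
Layer 870–350 hPa: Δp = 520 hPa = 52000 Pa, q̄ = 0.0045 kg/kg → 0.0045 × 52000 / 9.8 = 23.88 mm
PW = 27.55 + 23.88 = 51.43 ≈ 51.4 mm.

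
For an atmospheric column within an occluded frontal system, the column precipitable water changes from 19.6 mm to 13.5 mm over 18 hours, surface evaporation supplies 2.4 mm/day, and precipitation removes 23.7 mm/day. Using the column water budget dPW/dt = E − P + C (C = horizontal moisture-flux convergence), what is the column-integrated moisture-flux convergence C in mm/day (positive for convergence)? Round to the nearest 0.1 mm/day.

dPW/dt = (13.5 − 19.6) mm / (18/24 day) = -8.133 mm/day.
C = dPW/dt − E + P = (-8.133) − 2.4 + 23.7 = 13.2 mm/day.

C ≈ 13.2 mm/day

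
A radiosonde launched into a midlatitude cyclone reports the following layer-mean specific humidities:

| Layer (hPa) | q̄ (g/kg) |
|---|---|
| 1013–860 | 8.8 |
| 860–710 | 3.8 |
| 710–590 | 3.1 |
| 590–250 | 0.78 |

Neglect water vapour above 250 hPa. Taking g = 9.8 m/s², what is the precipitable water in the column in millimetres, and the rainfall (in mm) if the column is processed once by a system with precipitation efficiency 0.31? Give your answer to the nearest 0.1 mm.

Precipitable water is the column-integrated vapour mass per unit area: PW = (1/g) Σ q̄ Δp, with q in kg/kg and Δp in Pa (1 kg/m² of water = 1 mm).
Layer 1013–860 hPa: Δp = 153 hPa = 15300 Pa, q̄ = 0.0088 kg/kg → 0.0088 × 15300 / 9.8 = 13.74 mm
Layer 860–710 hPa: Δp = 150 hPa = 15000 Pa, q̄ = 0.0038 kg/kg → 0.0038 × 15000 / 9.8 = 5.82 mm
Layer 710–590 hPa: Δp = 120 hPa = 12000 Pa, q̄ = 0.0031 kg/kg → 0.0031 × 12000 / 9.8 = 3.80 mm
Layer 590–250 hPa: Δp = 340 hPa = 34000 Pa, q̄ = 0.00078 kg/kg → 0.00078 × 34000 / 9.8 = 2.71 mm
PW = 13.74 + 5.82 + 3.80 + 2.71 = 26.07 ≈ 26.1 mm.
Rainfall = ε × PW = 0.31 × 26.1 = 8.1 mm.

PW ≈ 26.1 mm; rainfall ≈ 8.1 mm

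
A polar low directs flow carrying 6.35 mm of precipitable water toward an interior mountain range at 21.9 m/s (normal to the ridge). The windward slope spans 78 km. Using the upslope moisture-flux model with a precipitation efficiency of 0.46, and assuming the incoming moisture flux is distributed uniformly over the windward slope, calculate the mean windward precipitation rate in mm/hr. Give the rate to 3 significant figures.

R ≈ 2.95 mm/hr

Incoming column moisture flux per unit ridge length: F = V × PW = 21.9 × 6.35 = 139.065 mm·m/s.
Spread over the 78 km slope with efficiency ε = 0.46: R = ε·F/W = 0.46 × 139.065 / 78000 m = 8.201e-04 mm/s.
R = 8.201e-04 × 3600 = 2.95 mm/hr.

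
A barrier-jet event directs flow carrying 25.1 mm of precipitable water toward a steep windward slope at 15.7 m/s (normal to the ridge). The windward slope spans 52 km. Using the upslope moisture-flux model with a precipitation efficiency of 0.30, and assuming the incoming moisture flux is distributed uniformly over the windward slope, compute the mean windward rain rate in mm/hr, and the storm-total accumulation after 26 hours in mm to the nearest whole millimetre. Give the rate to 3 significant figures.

Incoming column moisture flux per unit ridge length: F = V × PW = 15.7 × 25.1 = 394.07 mm·m/s.
Spread over the 52 km slope with efficiency ε = 0.30: R = ε·F/W = 0.30 × 394.07 / 52000 m = 2.273e-03 mm/s.
R = 2.273e-03 × 3600 = 8.18 mm/hr.
Over 26 h: total = 8.18 × 26 = 212.68 ≈ 213 mm.

R ≈ 8.18 mm/hr; total ≈ 213 mm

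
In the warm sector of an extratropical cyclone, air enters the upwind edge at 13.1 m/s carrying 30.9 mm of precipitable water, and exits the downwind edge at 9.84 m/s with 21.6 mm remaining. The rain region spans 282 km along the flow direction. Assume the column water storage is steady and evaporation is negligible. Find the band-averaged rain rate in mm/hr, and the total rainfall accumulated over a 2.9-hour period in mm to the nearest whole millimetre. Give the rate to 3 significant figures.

Column moisture flux per unit crosswind length is F = V × PW.
Inflow: F_in = 13.1 × 30.9 = 404.79 mm·m/s
Outflow: F_out = 9.84 × 21.6 = 212.544 mm·m/s
Steady-state rate R = (F_in − F_out)/L = (404.79 − 212.544) / 282000 m = 6.817e-04 mm/s.
R = 6.817e-04 × 3600 = 2.45 mm/hr.
Over 2.9 h: total = 2.45 × 2.9 = 7.105 ≈ 7 mm.

R ≈ 2.45 mm/hr; total ≈ 7 mm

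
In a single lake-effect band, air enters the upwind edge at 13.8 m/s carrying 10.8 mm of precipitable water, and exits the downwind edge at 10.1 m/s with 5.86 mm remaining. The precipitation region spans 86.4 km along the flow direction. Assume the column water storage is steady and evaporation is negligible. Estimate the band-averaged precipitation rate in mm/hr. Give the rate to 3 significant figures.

R ≈ 3.74 mm/hr

Column moisture flux per unit crosswind length is F = V × PW.
Inflow: F_in = 13.8 × 10.8 = 149.04 mm·m/s
Outflow: F_out = 10.1 × 5.86 = 59.186 mm·m/s
Steady-state rate R = (F_in − F_out)/L = (149.04 − 59.186) / 86400 m = 1.040e-03 mm/s.
R = 1.040e-03 × 3600 = 3.74 mm/hr.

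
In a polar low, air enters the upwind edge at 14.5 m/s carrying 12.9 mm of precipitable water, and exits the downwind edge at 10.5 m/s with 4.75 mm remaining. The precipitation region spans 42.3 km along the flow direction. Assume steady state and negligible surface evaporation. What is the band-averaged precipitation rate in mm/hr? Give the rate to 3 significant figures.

R ≈ 11.7 mm/hr

Column moisture flux per unit crosswind length is F = V × PW.
Inflow: F_in = 14.5 × 12.9 = 187.05 mm·m/s
Outflow: F_out = 10.5 × 4.75 = 49.875 mm·m/s
Steady-state rate R = (F_in − F_out)/L = (187.05 − 49.875) / 42300 m = 3.243e-03 mm/s.
R = 3.243e-03 × 3600 = 11.7 mm/hr.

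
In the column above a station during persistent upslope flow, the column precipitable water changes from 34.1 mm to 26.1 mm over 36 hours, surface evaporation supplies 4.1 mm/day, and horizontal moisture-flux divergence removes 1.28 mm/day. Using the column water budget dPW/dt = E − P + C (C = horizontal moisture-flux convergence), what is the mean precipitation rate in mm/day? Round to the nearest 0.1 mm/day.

P ≈ 8.2 mm/day

dPW/dt = (26.1 − 34.1) mm / (36/24 day) = -5.333 mm/day.
P = E + C − dPW/dt = 4.1 + (-1.28) − (-5.333) = 8.2 mm/day.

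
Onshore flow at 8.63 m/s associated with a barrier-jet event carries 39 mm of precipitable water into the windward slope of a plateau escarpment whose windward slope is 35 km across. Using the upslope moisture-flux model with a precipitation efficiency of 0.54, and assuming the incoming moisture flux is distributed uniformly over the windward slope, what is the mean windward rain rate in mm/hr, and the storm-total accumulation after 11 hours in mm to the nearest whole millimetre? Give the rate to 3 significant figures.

Incoming column moisture flux per unit ridge length: F = V × PW = 8.63 × 39 = 336.57 mm·m/s.
Spread over the 35 km slope with efficiency ε = 0.54: R = ε·F/W = 0.54 × 336.57 / 35000 m = 5.193e-03 mm/s.
R = 5.193e-03 × 3600 = 18.7 mm/hr.
Over 11 h: total = 18.7 × 11 = 205.7 ≈ 206 mm.

R ≈ 18.7 mm/hr; total ≈ 206 mm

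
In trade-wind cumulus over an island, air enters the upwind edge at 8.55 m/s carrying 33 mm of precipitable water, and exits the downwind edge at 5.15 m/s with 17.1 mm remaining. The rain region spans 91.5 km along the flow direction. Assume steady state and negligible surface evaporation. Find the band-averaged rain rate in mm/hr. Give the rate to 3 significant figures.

R ≈ 7.64 mm/hr

Column moisture flux per unit crosswind length is F = V × PW.
Inflow: F_in = 8.55 × 33 = 282.15 mm·m/s
Outflow: F_out = 5.15 × 17.1 = 88.065 mm·m/s
Steady-state rate R = (F_in − F_out)/L = (282.15 − 88.065) / 91500 m = 2.121e-03 mm/s.
R = 2.121e-03 × 3600 = 7.64 mm/hr.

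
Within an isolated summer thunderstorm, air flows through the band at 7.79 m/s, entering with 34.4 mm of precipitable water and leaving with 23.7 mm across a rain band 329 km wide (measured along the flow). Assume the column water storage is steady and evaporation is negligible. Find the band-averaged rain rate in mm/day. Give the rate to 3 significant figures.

R ≈ 21.9 mm/day

Column moisture flux per unit crosswind length is F = V × PW.
Inflow: F_in = 7.79 × 34.4 = 267.976 mm·m/s
Outflow: F_out = 7.79 × 23.7 = 184.623 mm·m/s
Steady-state rate R = (F_in − F_out)/L = (267.976 − 184.623) / 329000 m = 2.534e-04 mm/s.
R = 2.534e-04 × 3600 × 24 = 21.9 mm/day.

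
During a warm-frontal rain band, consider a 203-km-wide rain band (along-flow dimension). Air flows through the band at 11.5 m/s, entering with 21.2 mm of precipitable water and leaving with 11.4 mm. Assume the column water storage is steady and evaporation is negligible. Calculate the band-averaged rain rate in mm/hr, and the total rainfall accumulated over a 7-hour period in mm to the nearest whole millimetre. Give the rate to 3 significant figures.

R ≈ 2.00 mm/hr; total ≈ 14 mm

Column moisture flux per unit crosswind length is F = V × PW.
Inflow: F_in = 11.5 × 21.2 = 243.8 mm·m/s
Outflow: F_out = 11.5 × 11.4 = 131.1 mm·m/s
Steady-state rate R = (F_in − F_out)/L = (243.8 − 131.1) / 203000 m = 5.552e-04 mm/s.
R = 5.552e-04 × 3600 = 2.00 mm/hr.
Over 7 h: total = 2.00 × 7 = 14 mm.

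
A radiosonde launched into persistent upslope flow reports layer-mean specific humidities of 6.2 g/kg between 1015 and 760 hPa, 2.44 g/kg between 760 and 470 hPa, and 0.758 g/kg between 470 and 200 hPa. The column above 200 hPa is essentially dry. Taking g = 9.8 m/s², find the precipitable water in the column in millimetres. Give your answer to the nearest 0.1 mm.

Precipitable water is the column-integrated vapour mass per unit area: PW = (1/g) Σ q̄ Δp, with q in kg/kg and Δp in Pa (1 kg/m² of water = 1 mm).
Layer 1015–760 hPa: Δp = 255 hPa = 25500 Pa, q̄ = 0.0062 kg/kg → 0.0062 × 25500 / 9.8 = 16.13 mm
Layer 760–470 hPa: Δp = 290 hPa = 29000 Pa, q̄ = 0.00244 kg/kg → 0.00244 × 29000 / 9.8 = 7.22 mm
Layer 470–200 hPa: Δp = 270 hPa = 27000 Pa, q̄ = 0.000758 kg/kg → 0.000758 × 27000 / 9.8 = 2.09 mm
PW = 16.13 + 7.22 + 2.09 = 25.44 ≈ 25.4 mm.

PW ≈ 25.4 mm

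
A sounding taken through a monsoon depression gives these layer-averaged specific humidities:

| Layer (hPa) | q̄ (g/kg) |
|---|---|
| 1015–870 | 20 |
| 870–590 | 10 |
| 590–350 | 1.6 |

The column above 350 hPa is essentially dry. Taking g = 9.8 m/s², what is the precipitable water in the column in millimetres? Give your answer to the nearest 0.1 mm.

PW ≈ 62.1 mm

Precipitable water is the column-integrated vapour mass per unit area: PW = (1/g) Σ q̄ Δp, with q in kg/kg and Δp in Pa (1 kg/m² of water = 1 mm).
Layer 1015–870 hPa: Δp = 145 hPa = 14500 Pa, q̄ = 0.02 kg/kg → 0.02 × 14500 / 9.8 = 29.59 mm
Layer 870–590 hPa: Δp = 280 hPa = 28000 Pa, q̄ = 0.01 kg/kg → 0.01 × 28000 / 9.8 = 28.57 mm
Layer 590–350 hPa: Δp = 240 hPa = 24000 Pa, q̄ = 0.0016 kg/kg → 0.0016 × 24000 / 9.8 = 3.92 mm
PW = 29.59 + 28.57 + 3.92 = 62.08 ≈ 62.1 mm.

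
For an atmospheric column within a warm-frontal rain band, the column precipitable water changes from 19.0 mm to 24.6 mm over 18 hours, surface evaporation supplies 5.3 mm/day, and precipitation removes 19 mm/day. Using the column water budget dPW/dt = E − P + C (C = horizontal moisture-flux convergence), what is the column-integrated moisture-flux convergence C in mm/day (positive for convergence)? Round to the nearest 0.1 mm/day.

C ≈ 21.2 mm/day

dPW/dt = (24.6 − 19.0) mm / (18/24 day) = +7.467 mm/day.
C = dPW/dt − E + P = (+7.467) − 5.3 + 19 = 21.2 mm/day.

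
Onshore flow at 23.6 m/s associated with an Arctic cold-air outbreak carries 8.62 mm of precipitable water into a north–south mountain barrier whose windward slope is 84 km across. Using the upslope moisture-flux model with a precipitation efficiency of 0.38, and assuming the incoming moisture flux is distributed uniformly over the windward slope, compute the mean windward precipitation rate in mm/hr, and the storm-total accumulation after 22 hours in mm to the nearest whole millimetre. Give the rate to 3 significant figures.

R ≈ 3.31 mm/hr; total ≈ 73 mm

Incoming column moisture flux per unit ridge length: F = V × PW = 23.6 × 8.62 = 203.432 mm·m/s.
Spread over the 84 km slope with efficiency ε = 0.38: R = ε·F/W = 0.38 × 203.432 / 84000 m = 9.203e-04 mm/s.
R = 9.203e-04 × 3600 = 3.31 mm/hr.
Over 22 h: total = 3.31 × 22 = 72.82 ≈ 73 mm.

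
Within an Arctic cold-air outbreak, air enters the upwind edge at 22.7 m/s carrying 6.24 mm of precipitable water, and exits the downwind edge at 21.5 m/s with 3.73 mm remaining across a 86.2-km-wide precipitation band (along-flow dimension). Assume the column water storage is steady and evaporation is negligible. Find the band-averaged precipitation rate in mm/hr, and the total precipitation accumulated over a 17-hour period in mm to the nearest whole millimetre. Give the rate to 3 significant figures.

Column moisture flux per unit crosswind length is F = V × PW.
Inflow: F_in = 22.7 × 6.24 = 141.648 mm·m/s
Outflow: F_out = 21.5 × 3.73 = 80.195 mm·m/s
Steady-state rate R = (F_in − F_out)/L = (141.648 − 80.195) / 86200 m = 7.129e-04 mm/s.
R = 7.129e-04 × 3600 = 2.57 mm/hr.
Over 17 h: total = 2.57 × 17 = 43.69 ≈ 44 mm.

R ≈ 2.57 mm/hr; total ≈ 44 mm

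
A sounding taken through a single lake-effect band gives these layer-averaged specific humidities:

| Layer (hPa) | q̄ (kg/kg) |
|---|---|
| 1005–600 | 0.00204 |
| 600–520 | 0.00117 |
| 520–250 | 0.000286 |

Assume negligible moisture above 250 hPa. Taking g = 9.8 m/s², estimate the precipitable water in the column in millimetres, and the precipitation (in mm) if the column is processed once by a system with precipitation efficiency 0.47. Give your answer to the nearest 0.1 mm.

Precipitable water is the column-integrated vapour mass per unit area: PW = (1/g) Σ q̄ Δp, with q in kg/kg and Δp in Pa (1 kg/m² of water = 1 mm).
Layer 1005–600 hPa: Δp = 405 hPa = 40500 Pa, q̄ = 0.00204 kg/kg → 0.00204 × 40500 / 9.8 = 8.43 mm
Layer 600–520 hPa: Δp = 80 hPa = 8000 Pa, q̄ = 0.00117 kg/kg → 0.00117 × 8000 / 9.8 = 0.96 mm
Layer 520–250 hPa: Δp = 270 hPa = 27000 Pa, q̄ = 0.000286 kg/kg → 0.000286 × 27000 / 9.8 = 0.79 mm
PW = 8.43 + 0.96 + 0.79 = 10.18 ≈ 10.2 mm.
Precipitation = ε × PW = 0.47 × 10.2 = 4.8 mm.

PW ≈ 10.2 mm; precipitation ≈ 4.8 mm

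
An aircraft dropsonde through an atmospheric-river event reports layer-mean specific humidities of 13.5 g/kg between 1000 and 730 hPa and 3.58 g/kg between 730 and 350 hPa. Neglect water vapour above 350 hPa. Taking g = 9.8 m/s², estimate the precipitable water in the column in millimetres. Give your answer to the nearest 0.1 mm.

Precipitable water is the column-integrated vapour mass per unit area: PW = (1/g) Σ q̄ Δp, with q in kg/kg and Δp in Pa (1 kg/m² of water = 1 mm).
Layer 1000–730 hPa: Δp = 270 hPa = 27000 Pa, q̄ = 0.0135 kg/kg → 0.0135 × 27000 / 9.8 = 37.19 mm
Layer 730–350 hPa: Δp = 380 hPa = 38000 Pa, q̄ = 0.00358 kg/kg → 0.00358 × 38000 / 9.8 = 13.88 mm
PW = 37.19 + 13.88 = 51.07 ≈ 51.1 mm.

PW ≈ 51.1 mm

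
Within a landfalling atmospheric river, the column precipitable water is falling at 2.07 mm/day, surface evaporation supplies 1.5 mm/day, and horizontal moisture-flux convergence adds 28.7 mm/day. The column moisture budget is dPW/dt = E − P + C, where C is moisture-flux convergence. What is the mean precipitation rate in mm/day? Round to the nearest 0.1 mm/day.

dPW/dt = -2.07 mm/day.
P = E + C − dPW/dt = 1.5 + (28.7) − (-2.07) = 32.3 mm/day.

P ≈ 32.3 mm/day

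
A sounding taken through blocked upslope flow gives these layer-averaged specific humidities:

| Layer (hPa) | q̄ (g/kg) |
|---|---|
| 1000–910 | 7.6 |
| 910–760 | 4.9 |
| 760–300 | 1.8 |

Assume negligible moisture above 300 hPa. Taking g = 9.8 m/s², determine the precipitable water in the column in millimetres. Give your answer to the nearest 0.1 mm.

Precipitable water is the column-integrated vapour mass per unit area: PW = (1/g) Σ q̄ Δp, with q in kg/kg and Δp in Pa (1 kg/m² of water = 1 mm).
Layer 1000–910 hPa: Δp = 90 hPa = 9000 Pa, q̄ = 0.0076 kg/kg → 0.0076 × 9000 / 9.8 = 6.98 mm
Layer 910–760 hPa: Δp = 150 hPa = 15000 Pa, q̄ = 0.0049 kg/kg → 0.0049 × 15000 / 9.8 = 7.50 mm
Layer 760–300 hPa: Δp = 460 hPa = 46000 Pa, q̄ = 0.0018 kg/kg → 0.0018 × 46000 / 9.8 = 8.45 mm
PW = 6.98 + 7.50 + 8.45 = 22.93 ≈ 22.9 mm.

PW ≈ 22.9 mm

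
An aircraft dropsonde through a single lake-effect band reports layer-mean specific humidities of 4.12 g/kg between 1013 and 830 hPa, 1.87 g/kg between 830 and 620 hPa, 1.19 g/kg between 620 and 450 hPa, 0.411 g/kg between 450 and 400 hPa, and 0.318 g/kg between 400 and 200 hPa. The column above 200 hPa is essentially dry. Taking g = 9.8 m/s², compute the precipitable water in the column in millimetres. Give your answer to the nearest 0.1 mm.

Precipitable water is the column-integrated vapour mass per unit area: PW = (1/g) Σ q̄ Δp, with q in kg/kg and Δp in Pa (1 kg/m² of water = 1 mm).
Layer 1013–830 hPa: Δp = 183 hPa = 18300 Pa, q̄ = 0.00412 kg/kg → 0.00412 × 18300 / 9.8 = 7.69 mm
Layer 830–620 hPa: Δp = 210 hPa = 21000 Pa, q̄ = 0.00187 kg/kg → 0.00187 × 21000 / 9.8 = 4.01 mm
Layer 620–450 hPa: Δp = 170 hPa = 17000 Pa, q̄ = 0.00119 kg/kg → 0.00119 × 17000 / 9.8 = 2.06 mm
Layer 450–400 hPa: Δp = 50 hPa = 5000 Pa, q̄ = 0.000411 kg/kg → 0.000411 × 5000 / 9.8 = 0.21 mm
Layer 400–200 hPa: Δp = 200 hPa = 20000 Pa, q̄ = 0.000318 kg/kg → 0.000318 × 20000 / 9.8 = 0.65 mm
PW = 7.69 + 4.01 + 2.06 + 0.21 + 0.65 = 14.62 ≈ 14.6 mm.

PW ≈ 14.6 mm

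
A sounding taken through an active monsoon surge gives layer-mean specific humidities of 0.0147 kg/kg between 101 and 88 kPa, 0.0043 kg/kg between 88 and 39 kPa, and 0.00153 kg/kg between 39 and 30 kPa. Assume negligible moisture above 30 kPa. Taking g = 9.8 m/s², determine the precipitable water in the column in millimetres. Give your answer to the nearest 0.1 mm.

Precipitable water is the column-integrated vapour mass per unit area: PW = (1/g) Σ q̄ Δp, with q in kg/kg and Δp in Pa (1 kg/m² of water = 1 mm).
Layer 101–88 kPa: Δp = 130 hPa = 13000 Pa, q̄ = 0.0147 kg/kg → 0.0147 × 13000 / 9.8 = 19.50 mm
Layer 88–39 kPa: Δp = 490 hPa = 49000 Pa, q̄ = 0.0043 kg/kg → 0.0043 × 49000 / 9.8 = 21.50 mm
Layer 39–30 kPa: Δp = 90 hPa = 9000 Pa, q̄ = 0.00153 kg/kg → 0.00153 × 9000 / 9.8 = 1.41 mm
PW = 19.50 + 21.50 + 1.41 = 42.41 ≈ 42.4 mm.

PW ≈ 42.4 mm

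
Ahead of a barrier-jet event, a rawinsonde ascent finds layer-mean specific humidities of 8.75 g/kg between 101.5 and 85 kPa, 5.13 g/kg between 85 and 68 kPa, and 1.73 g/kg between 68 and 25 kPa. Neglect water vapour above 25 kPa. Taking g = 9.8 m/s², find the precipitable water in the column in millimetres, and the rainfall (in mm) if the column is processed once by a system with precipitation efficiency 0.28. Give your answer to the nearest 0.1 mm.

Precipitable water is the column-integrated vapour mass per unit area: PW = (1/g) Σ q̄ Δp, with q in kg/kg and Δp in Pa (1 kg/m² of water = 1 mm).
Layer 101.5–85 kPa: Δp = 165 hPa = 16500 Pa, q̄ = 0.00875 kg/kg → 0.00875 × 16500 / 9.8 = 14.73 mm
Layer 85–68 kPa: Δp = 170 hPa = 17000 Pa, q̄ = 0.00513 kg/kg → 0.00513 × 17000 / 9.8 = 8.90 mm
Layer 68–25 kPa: Δp = 430 hPa = 43000 Pa, q̄ = 0.00173 kg/kg → 0.00173 × 43000 / 9.8 = 7.59 mm
PW = 14.73 + 8.90 + 7.59 = 31.22 ≈ 31.2 mm.
Rainfall = ε × PW = 0.28 × 31.2 = 8.7 mm.

PW ≈ 31.2 mm; rainfall ≈ 8.7 mm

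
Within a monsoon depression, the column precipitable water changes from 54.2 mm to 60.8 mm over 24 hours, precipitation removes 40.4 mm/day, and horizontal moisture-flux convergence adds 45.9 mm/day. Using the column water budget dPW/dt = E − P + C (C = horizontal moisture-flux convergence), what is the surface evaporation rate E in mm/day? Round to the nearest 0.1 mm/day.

dPW/dt = (60.8 − 54.2) mm / (24/24 day) = +6.600 mm/day.
E = dPW/dt + P − C = (+6.600) + 40.4 − (45.9) = 1.1 mm/day.

E ≈ 1.1 mm/day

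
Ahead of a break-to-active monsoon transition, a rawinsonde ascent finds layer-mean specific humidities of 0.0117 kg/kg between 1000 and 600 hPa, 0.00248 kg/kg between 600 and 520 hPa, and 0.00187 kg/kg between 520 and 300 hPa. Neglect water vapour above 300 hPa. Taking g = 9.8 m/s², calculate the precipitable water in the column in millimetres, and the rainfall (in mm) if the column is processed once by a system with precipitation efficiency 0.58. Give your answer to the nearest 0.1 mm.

PW ≈ 54.0 mm; rainfall ≈ 31.3 mm

Precipitable water is the column-integrated vapour mass per unit area: PW = (1/g) Σ q̄ Δp, with q in kg/kg and Δp in Pa (1 kg/m² of water = 1 mm).
Layer 1000–600 hPa: Δp = 400 hPa = 40000 Pa, q̄ = 0.0117 kg/kg → 0.0117 × 40000 / 9.8 = 47.76 mm
Layer 600–520 hPa: Δp = 80 hPa = 8000 Pa, q̄ = 0.00248 kg/kg → 0.00248 × 8000 / 9.8 = 2.02 mm
Layer 520–300 hPa: Δp = 220 hPa = 22000 Pa, q̄ = 0.00187 kg/kg → 0.00187 × 22000 / 9.8 = 4.20 mm
PW = 47.76 + 2.02 + 4.20 = 53.98 ≈ 54.0 mm.
Rainfall = ε × PW = 0.58 × 54.0 = 31.3 mm.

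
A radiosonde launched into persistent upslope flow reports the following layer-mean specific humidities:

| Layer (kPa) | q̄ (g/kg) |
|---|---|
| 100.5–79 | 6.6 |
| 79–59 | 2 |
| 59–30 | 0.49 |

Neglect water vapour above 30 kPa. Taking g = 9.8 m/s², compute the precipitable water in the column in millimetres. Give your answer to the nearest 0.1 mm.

PW ≈ 20.0 mm

Precipitable water is the column-integrated vapour mass per unit area: PW = (1/g) Σ q̄ Δp, with q in kg/kg and Δp in Pa (1 kg/m² of water = 1 mm).
Layer 100.5–79 kPa: Δp = 215 hPa = 21500 Pa, q̄ = 0.0066 kg/kg → 0.0066 × 21500 / 9.8 = 14.48 mm
Layer 79–59 kPa: Δp = 200 hPa = 20000 Pa, q̄ = 0.002 kg/kg → 0.002 × 20000 / 9.8 = 4.08 mm
Layer 59–30 kPa: Δp = 290 hPa = 29000 Pa, q̄ = 0.00049 kg/kg → 0.00049 × 29000 / 9.8 = 1.45 mm
PW = 14.48 + 4.08 + 1.45 = 20.01 ≈ 20.0 mm.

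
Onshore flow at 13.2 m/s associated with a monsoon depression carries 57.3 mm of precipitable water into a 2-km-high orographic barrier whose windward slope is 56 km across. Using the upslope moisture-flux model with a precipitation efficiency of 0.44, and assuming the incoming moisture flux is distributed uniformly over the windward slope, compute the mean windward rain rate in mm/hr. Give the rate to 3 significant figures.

Incoming column moisture flux per unit ridge length: F = V × PW = 13.2 × 57.3 = 756.36 mm·m/s.
Spread over the 56 km slope with efficiency ε = 0.44: R = ε·F/W = 0.44 × 756.36 / 56000 m = 5.943e-03 mm/s.
R = 5.943e-03 × 3600 = 21.4 mm/hr.

R ≈ 21.4 mm/hr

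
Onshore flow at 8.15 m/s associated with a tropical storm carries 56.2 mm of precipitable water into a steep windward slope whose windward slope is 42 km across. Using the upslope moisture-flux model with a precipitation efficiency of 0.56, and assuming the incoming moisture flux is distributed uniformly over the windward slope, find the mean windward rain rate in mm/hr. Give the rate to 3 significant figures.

Incoming column moisture flux per unit ridge length: F = V × PW = 8.15 × 56.2 = 458.03 mm·m/s.
Spread over the 42 km slope with efficiency ε = 0.56: R = ε·F/W = 0.56 × 458.03 / 42000 m = 6.107e-03 mm/s.
R = 6.107e-03 × 3600 = 22.0 mm/hr.

R ≈ 22.0 mm/hr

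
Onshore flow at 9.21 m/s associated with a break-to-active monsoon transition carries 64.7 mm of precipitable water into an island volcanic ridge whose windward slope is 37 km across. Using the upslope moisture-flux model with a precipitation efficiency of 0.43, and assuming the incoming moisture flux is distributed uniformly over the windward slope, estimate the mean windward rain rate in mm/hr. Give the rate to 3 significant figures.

Incoming column moisture flux per unit ridge length: F = V × PW = 9.21 × 64.7 = 595.887 mm·m/s.
Spread over the 37 km slope with efficiency ε = 0.43: R = ε·F/W = 0.43 × 595.887 / 37000 m = 6.925e-03 mm/s.
R = 6.925e-03 × 3600 = 24.9 mm/hr.

R ≈ 24.9 mm/hr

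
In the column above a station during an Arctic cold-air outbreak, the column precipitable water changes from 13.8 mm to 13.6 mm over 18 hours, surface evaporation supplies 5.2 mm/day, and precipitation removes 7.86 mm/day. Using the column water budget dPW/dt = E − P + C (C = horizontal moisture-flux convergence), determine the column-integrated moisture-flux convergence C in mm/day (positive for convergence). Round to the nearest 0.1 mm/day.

C ≈ 2.4 mm/day

dPW/dt = (13.6 − 13.8) mm / (18/24 day) = -0.267 mm/day.
C = dPW/dt − E + P = (-0.267) − 5.2 + 7.86 = 2.4 mm/day.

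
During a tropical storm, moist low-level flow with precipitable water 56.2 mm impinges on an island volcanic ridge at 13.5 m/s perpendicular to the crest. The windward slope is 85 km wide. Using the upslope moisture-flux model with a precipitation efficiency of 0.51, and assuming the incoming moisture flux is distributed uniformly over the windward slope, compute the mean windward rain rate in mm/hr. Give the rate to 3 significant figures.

Incoming column moisture flux per unit ridge length: F = V × PW = 13.5 × 56.2 = 758.7 mm·m/s.
Spread over the 85 km slope with efficiency ε = 0.51: R = ε·F/W = 0.51 × 758.7 / 85000 m = 4.552e-03 mm/s.
R = 4.552e-03 × 3600 = 16.4 mm/hr.

R ≈ 16.4 mm/hr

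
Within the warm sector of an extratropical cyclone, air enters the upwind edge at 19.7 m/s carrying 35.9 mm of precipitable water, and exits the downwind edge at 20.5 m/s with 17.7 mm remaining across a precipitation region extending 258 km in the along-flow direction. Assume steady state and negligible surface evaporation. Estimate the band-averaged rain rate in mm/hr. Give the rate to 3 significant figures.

Column moisture flux per unit crosswind length is F = V × PW.
Inflow: F_in = 19.7 × 35.9 = 707.23 mm·m/s
Outflow: F_out = 20.5 × 17.7 = 362.85 mm·m/s
Steady-state rate R = (F_in − F_out)/L = (707.23 − 362.85) / 258000 m = 1.335e-03 mm/s.
R = 1.335e-03 × 3600 = 4.81 mm/hr.

R ≈ 4.81 mm/hr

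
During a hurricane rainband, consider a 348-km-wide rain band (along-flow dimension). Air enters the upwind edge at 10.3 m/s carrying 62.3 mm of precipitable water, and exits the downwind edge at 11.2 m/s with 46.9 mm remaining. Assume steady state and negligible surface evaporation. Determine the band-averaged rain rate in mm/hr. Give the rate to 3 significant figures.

Column moisture flux per unit crosswind length is F = V × PW.
Inflow: F_in = 10.3 × 62.3 = 641.69 mm·m/s
Outflow: F_out = 11.2 × 46.9 = 525.28 mm·m/s
Steady-state rate R = (F_in − F_out)/L = (641.69 − 525.28) / 348000 m = 3.345e-04 mm/s.
R = 3.345e-04 × 3600 = 1.20 mm/hr.

R ≈ 1.20 mm/hr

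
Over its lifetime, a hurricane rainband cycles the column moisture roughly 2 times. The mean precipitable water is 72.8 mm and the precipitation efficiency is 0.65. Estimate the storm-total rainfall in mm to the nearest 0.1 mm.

Each cycle deposits ε × PW = 0.65 × 72.8 = 47.32 mm.
Over 2 cycles: 2 × 47.32 = 94.6 mm.

rainfall ≈ 94.6 mm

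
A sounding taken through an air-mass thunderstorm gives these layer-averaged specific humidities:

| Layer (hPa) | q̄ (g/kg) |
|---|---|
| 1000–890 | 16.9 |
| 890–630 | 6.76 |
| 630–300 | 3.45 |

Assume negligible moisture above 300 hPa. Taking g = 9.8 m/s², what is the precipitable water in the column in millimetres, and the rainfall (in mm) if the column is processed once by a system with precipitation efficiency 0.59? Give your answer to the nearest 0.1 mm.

Precipitable water is the column-integrated vapour mass per unit area: PW = (1/g) Σ q̄ Δp, with q in kg/kg and Δp in Pa (1 kg/m² of water = 1 mm).
Layer 1000–890 hPa: Δp = 110 hPa = 11000 Pa, q̄ = 0.0169 kg/kg → 0.0169 × 11000 / 9.8 = 18.97 mm
Layer 890–630 hPa: Δp = 260 hPa = 26000 Pa, q̄ = 0.00676 kg/kg → 0.00676 × 26000 / 9.8 = 17.93 mm
Layer 630–300 hPa: Δp = 330 hPa = 33000 Pa, q̄ = 0.00345 kg/kg → 0.00345 × 33000 / 9.8 = 11.62 mm
PW = 18.97 + 17.93 + 11.62 = 48.52 ≈ 48.5 mm.
Rainfall = ε × PW = 0.59 × 48.5 = 28.6 mm.

PW ≈ 48.5 mm; rainfall ≈ 28.6 mm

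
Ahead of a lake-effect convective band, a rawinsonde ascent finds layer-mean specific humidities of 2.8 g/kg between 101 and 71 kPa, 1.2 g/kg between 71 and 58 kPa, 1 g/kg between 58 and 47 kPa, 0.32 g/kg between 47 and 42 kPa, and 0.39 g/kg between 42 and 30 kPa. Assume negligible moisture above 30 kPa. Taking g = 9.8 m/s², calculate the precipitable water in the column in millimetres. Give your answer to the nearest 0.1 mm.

PW ≈ 11.9 mm

Precipitable water is the column-integrated vapour mass per unit area: PW = (1/g) Σ q̄ Δp, with q in kg/kg and Δp in Pa (1 kg/m² of water = 1 mm).
Layer 101–71 kPa: Δp = 300 hPa = 30000 Pa, q̄ = 0.0028 kg/kg → 0.0028 × 30000 / 9.8 = 8.57 mm
Layer 71–58 kPa: Δp = 130 hPa = 13000 Pa, q̄ = 0.0012 kg/kg → 0.0012 × 13000 / 9.8 = 1.59 mm
Layer 58–47 kPa: Δp = 110 hPa = 11000 Pa, q̄ = 0.001 kg/kg → 0.001 × 11000 / 9.8 = 1.12 mm
Layer 47–42 kPa: Δp = 50 hPa = 5000 Pa, q̄ = 0.00032 kg/kg → 0.00032 × 5000 / 9.8 = 0.16 mm
Layer 42–30 kPa: Δp = 120 hPa = 12000 Pa, q̄ = 0.00039 kg/kg → 0.00039 × 12000 / 9.8 = 0.48 mm
PW = 8.57 + 1.59 + 1.12 + 0.16 + 0.48 = 11.92 ≈ 11.9 mm.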